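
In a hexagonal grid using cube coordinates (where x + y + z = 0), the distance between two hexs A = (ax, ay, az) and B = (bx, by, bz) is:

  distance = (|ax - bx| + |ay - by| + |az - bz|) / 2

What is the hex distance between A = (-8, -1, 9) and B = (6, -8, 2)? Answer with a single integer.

|ax - bx| = |-8 - 6| = 14
|ay - by| = |-1 - (-8)| = 7
|az - bz| = |9 - 2| = 7
distance = (14 + 7 + 7) / 2 = 28 / 2 = 14

Answer: 14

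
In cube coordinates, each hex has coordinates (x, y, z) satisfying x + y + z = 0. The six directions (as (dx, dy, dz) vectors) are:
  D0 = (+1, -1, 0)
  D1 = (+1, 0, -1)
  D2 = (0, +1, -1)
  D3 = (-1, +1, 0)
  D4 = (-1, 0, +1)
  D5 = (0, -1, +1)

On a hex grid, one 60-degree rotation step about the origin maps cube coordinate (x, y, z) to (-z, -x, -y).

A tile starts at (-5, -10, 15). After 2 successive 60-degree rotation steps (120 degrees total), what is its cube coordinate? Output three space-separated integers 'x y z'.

Start: (-5, -10, 15)
Step 1: (-5, -10, 15) -> (-(15), -(-5), -(-10)) = (-15, 5, 10)
Step 2: (-15, 5, 10) -> (-(10), -(-15), -(5)) = (-10, 15, -5)

Answer: -10 15 -5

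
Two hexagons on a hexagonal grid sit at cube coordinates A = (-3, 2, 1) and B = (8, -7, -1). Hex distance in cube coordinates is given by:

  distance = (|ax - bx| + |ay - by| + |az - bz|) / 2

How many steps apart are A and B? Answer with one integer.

|ax - bx| = |-3 - 8| = 11
|ay - by| = |2 - (-7)| = 9
|az - bz| = |1 - (-1)| = 2
distance = (11 + 9 + 2) / 2 = 22 / 2 = 11

Answer: 11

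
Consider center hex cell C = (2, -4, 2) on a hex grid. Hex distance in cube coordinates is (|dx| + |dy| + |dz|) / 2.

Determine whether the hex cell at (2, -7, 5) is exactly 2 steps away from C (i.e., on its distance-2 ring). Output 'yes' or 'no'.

Answer: no

Derivation:
|px - cx| = |2 - 2| = 0
|py - cy| = |-7 - (-4)| = 3
|pz - cz| = |5 - 2| = 3
distance = (0+3+3)/2 = 6/2 = 3
radius = 2; distance != radius -> no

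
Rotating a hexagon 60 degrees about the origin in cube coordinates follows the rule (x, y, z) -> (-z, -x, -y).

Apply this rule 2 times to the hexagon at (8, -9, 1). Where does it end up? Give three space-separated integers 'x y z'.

Start: (8, -9, 1)
Step 1: (8, -9, 1) -> (-(1), -(8), -(-9)) = (-1, -8, 9)
Step 2: (-1, -8, 9) -> (-(9), -(-1), -(-8)) = (-9, 1, 8)

Answer: -9 1 8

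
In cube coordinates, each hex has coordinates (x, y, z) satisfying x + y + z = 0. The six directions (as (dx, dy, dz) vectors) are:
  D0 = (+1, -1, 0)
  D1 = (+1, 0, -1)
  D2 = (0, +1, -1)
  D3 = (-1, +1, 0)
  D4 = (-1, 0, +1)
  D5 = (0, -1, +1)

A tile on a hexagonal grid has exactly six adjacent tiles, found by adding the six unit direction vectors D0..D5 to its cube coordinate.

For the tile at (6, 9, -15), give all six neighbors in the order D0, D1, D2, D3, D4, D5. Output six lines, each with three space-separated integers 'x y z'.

Answer: 7 8 -15
7 9 -16
6 10 -16
5 10 -15
5 9 -14
6 8 -14

Derivation:
Center: (6, 9, -15). Add each direction:
  D0: (6, 9, -15) + (1, -1, 0) = (7, 8, -15)
  D1: (6, 9, -15) + (1, 0, -1) = (7, 9, -16)
  D2: (6, 9, -15) + (0, 1, -1) = (6, 10, -16)
  D3: (6, 9, -15) + (-1, 1, 0) = (5, 10, -15)
  D4: (6, 9, -15) + (-1, 0, 1) = (5, 9, -14)
  D5: (6, 9, -15) + (0, -1, 1) = (6, 8, -14)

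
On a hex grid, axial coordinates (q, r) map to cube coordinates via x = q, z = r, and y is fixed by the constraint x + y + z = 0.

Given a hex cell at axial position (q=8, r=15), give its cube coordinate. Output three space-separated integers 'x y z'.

Answer: 8 -23 15

Derivation:
x = q = 8
z = r = 15
y = -x - z = -(8) - (15) = -23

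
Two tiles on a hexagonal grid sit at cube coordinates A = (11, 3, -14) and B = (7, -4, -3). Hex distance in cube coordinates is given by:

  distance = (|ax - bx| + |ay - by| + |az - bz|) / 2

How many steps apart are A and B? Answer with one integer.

|ax - bx| = |11 - 7| = 4
|ay - by| = |3 - (-4)| = 7
|az - bz| = |-14 - (-3)| = 11
distance = (4 + 7 + 11) / 2 = 22 / 2 = 11

Answer: 11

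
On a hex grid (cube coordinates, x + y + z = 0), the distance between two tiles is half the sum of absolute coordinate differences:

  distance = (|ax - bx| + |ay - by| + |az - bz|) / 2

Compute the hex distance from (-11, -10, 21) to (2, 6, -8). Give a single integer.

|ax - bx| = |-11 - 2| = 13
|ay - by| = |-10 - 6| = 16
|az - bz| = |21 - (-8)| = 29
distance = (13 + 16 + 29) / 2 = 58 / 2 = 29

Answer: 29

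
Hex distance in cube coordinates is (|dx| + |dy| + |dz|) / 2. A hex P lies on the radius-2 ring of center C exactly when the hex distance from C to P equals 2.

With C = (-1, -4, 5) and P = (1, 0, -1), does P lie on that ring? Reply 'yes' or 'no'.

Answer: no

Derivation:
|px - cx| = |1 - (-1)| = 2
|py - cy| = |0 - (-4)| = 4
|pz - cz| = |-1 - 5| = 6
distance = (2+4+6)/2 = 12/2 = 6
radius = 2; distance != radius -> no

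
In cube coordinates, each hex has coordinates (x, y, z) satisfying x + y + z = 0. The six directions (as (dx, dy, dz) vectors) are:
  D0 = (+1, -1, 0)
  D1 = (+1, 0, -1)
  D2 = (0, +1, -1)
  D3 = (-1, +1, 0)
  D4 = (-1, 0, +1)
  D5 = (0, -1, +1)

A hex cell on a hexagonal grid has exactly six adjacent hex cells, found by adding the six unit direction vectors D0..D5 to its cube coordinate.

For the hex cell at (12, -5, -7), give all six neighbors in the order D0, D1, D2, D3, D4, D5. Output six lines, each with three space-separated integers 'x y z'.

Answer: 13 -6 -7
13 -5 -8
12 -4 -8
11 -4 -7
11 -5 -6
12 -6 -6

Derivation:
Center: (12, -5, -7). Add each direction:
  D0: (12, -5, -7) + (1, -1, 0) = (13, -6, -7)
  D1: (12, -5, -7) + (1, 0, -1) = (13, -5, -8)
  D2: (12, -5, -7) + (0, 1, -1) = (12, -4, -8)
  D3: (12, -5, -7) + (-1, 1, 0) = (11, -4, -7)
  D4: (12, -5, -7) + (-1, 0, 1) = (11, -5, -6)
  D5: (12, -5, -7) + (0, -1, 1) = (12, -6, -6)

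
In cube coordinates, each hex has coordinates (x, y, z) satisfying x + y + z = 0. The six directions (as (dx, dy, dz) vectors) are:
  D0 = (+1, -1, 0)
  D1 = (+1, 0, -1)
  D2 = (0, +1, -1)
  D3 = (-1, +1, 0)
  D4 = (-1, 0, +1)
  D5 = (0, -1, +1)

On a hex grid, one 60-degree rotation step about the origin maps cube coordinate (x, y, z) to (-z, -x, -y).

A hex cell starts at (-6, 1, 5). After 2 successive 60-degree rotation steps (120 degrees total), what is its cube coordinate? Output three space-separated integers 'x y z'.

Start: (-6, 1, 5)
Step 1: (-6, 1, 5) -> (-(5), -(-6), -(1)) = (-5, 6, -1)
Step 2: (-5, 6, -1) -> (-(-1), -(-5), -(6)) = (1, 5, -6)

Answer: 1 5 -6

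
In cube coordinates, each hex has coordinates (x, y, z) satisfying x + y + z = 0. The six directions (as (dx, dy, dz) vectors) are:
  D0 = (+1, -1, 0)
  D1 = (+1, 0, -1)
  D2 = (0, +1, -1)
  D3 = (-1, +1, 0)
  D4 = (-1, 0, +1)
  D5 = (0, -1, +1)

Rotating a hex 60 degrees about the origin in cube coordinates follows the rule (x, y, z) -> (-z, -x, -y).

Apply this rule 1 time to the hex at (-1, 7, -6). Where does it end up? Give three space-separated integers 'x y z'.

Answer: 6 1 -7

Derivation:
Start: (-1, 7, -6)
Step 1: (-1, 7, -6) -> (-(-6), -(-1), -(7)) = (6, 1, -7)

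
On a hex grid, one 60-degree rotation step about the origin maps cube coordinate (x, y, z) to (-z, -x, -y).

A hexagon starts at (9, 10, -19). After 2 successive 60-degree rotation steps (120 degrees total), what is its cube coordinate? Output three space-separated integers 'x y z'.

Start: (9, 10, -19)
Step 1: (9, 10, -19) -> (-(-19), -(9), -(10)) = (19, -9, -10)
Step 2: (19, -9, -10) -> (-(-10), -(19), -(-9)) = (10, -19, 9)

Answer: 10 -19 9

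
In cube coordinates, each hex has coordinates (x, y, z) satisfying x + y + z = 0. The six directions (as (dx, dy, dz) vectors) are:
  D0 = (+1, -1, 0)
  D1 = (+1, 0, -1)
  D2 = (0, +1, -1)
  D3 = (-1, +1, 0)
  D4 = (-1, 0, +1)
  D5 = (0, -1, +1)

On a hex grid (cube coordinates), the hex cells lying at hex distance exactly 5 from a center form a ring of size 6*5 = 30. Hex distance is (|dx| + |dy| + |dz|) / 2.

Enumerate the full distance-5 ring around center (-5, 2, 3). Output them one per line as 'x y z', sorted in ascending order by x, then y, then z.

Walk ring at distance 5 from (-5, 2, 3):
Start at center + D4*5 = (-10, 2, 8)
  hex 0: (-10, 2, 8)
  hex 1: (-9, 1, 8)
  hex 2: (-8, 0, 8)
  hex 3: (-7, -1, 8)
  hex 4: (-6, -2, 8)
  hex 5: (-5, -3, 8)
  hex 6: (-4, -3, 7)
  hex 7: (-3, -3, 6)
  hex 8: (-2, -3, 5)
  hex 9: (-1, -3, 4)
  hex 10: (0, -3, 3)
  hex 11: (0, -2, 2)
  hex 12: (0, -1, 1)
  hex 13: (0, 0, 0)
  hex 14: (0, 1, -1)
  hex 15: (0, 2, -2)
  hex 16: (-1, 3, -2)
  hex 17: (-2, 4, -2)
  hex 18: (-3, 5, -2)
  hex 19: (-4, 6, -2)
  hex 20: (-5, 7, -2)
  hex 21: (-6, 7, -1)
  hex 22: (-7, 7, 0)
  hex 23: (-8, 7, 1)
  hex 24: (-9, 7, 2)
  hex 25: (-10, 7, 3)
  hex 26: (-10, 6, 4)
  hex 27: (-10, 5, 5)
  hex 28: (-10, 4, 6)
  hex 29: (-10, 3, 7)
Sorted: 30 hexes.

Answer: -10 2 8
-10 3 7
-10 4 6
-10 5 5
-10 6 4
-10 7 3
-9 1 8
-9 7 2
-8 0 8
-8 7 1
-7 -1 8
-7 7 0
-6 -2 8
-6 7 -1
-5 -3 8
-5 7 -2
-4 -3 7
-4 6 -2
-3 -3 6
-3 5 -2
-2 -3 5
-2 4 -2
-1 -3 4
-1 3 -2
0 -3 3
0 -2 2
0 -1 1
0 0 0
0 1 -1
0 2 -2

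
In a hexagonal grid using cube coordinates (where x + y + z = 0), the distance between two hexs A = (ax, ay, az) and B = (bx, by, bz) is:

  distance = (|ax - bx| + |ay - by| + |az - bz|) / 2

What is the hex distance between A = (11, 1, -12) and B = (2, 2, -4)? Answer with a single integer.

Answer: 9

Derivation:
|ax - bx| = |11 - 2| = 9
|ay - by| = |1 - 2| = 1
|az - bz| = |-12 - (-4)| = 8
distance = (9 + 1 + 8) / 2 = 18 / 2 = 9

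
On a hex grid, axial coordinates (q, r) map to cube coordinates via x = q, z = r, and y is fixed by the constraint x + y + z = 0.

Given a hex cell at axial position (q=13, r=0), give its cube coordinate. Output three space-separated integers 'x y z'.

x = q = 13
z = r = 0
y = -x - z = -(13) - (0) = -13

Answer: 13 -13 0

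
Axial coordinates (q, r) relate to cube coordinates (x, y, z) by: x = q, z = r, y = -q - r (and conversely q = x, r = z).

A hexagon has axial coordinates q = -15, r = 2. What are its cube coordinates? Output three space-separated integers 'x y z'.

Answer: -15 13 2

Derivation:
x = q = -15
z = r = 2
y = -x - z = -(-15) - (2) = 13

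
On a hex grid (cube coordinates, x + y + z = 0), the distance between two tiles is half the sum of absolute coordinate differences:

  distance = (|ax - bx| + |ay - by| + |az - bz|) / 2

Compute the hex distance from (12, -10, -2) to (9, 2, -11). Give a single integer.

Answer: 12

Derivation:
|ax - bx| = |12 - 9| = 3
|ay - by| = |-10 - 2| = 12
|az - bz| = |-2 - (-11)| = 9
distance = (3 + 12 + 9) / 2 = 24 / 2 = 12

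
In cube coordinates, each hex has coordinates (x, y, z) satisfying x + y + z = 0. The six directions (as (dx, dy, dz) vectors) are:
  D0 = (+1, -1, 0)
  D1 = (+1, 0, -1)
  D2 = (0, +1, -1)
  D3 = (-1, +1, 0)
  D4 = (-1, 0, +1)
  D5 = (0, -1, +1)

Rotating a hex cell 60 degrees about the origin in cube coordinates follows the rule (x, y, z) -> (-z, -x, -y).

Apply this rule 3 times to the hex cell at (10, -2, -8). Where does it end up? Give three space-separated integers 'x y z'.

Answer: -10 2 8

Derivation:
Start: (10, -2, -8)
Step 1: (10, -2, -8) -> (-(-8), -(10), -(-2)) = (8, -10, 2)
Step 2: (8, -10, 2) -> (-(2), -(8), -(-10)) = (-2, -8, 10)
Step 3: (-2, -8, 10) -> (-(10), -(-2), -(-8)) = (-10, 2, 8)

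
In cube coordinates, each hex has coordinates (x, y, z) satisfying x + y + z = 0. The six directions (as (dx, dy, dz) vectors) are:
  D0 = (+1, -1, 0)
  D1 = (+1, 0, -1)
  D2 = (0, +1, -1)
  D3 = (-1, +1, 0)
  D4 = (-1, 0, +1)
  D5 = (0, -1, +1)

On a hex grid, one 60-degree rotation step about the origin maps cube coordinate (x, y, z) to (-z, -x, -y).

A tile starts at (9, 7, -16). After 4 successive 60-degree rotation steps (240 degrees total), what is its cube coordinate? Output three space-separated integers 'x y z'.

Answer: -16 9 7

Derivation:
Start: (9, 7, -16)
Step 1: (9, 7, -16) -> (-(-16), -(9), -(7)) = (16, -9, -7)
Step 2: (16, -9, -7) -> (-(-7), -(16), -(-9)) = (7, -16, 9)
Step 3: (7, -16, 9) -> (-(9), -(7), -(-16)) = (-9, -7, 16)
Step 4: (-9, -7, 16) -> (-(16), -(-9), -(-7)) = (-16, 9, 7)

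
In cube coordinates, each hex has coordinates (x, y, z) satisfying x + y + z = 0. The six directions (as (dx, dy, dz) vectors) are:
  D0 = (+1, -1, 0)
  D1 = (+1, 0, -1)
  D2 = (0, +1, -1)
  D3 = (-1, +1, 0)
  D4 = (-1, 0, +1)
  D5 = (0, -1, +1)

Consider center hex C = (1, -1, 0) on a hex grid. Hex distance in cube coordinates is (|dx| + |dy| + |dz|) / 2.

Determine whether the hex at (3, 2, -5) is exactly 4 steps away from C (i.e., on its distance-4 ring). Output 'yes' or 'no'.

|px - cx| = |3 - 1| = 2
|py - cy| = |2 - (-1)| = 3
|pz - cz| = |-5 - 0| = 5
distance = (2+3+5)/2 = 10/2 = 5
radius = 4; distance != radius -> no

Answer: no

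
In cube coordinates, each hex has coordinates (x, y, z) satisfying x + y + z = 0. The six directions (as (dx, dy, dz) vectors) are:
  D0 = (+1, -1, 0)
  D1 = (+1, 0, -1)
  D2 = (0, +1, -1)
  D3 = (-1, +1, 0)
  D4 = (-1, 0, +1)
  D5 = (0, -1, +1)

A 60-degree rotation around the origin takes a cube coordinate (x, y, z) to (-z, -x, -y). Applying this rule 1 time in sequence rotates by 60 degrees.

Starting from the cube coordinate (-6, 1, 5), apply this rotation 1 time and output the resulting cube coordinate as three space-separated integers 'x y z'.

Start: (-6, 1, 5)
Step 1: (-6, 1, 5) -> (-(5), -(-6), -(1)) = (-5, 6, -1)

Answer: -5 6 -1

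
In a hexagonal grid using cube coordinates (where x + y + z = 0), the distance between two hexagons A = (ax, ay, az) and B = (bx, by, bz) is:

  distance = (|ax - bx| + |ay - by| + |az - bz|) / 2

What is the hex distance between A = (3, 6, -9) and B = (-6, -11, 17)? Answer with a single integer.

Answer: 26

Derivation:
|ax - bx| = |3 - (-6)| = 9
|ay - by| = |6 - (-11)| = 17
|az - bz| = |-9 - 17| = 26
distance = (9 + 17 + 26) / 2 = 52 / 2 = 26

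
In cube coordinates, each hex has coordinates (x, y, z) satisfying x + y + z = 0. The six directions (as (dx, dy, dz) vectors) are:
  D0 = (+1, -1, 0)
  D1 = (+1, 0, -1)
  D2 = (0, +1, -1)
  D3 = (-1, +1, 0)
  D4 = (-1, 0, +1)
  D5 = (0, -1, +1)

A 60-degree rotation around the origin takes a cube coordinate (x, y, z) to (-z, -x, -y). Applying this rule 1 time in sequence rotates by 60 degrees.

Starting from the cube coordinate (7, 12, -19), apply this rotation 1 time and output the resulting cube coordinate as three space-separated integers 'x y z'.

Start: (7, 12, -19)
Step 1: (7, 12, -19) -> (-(-19), -(7), -(12)) = (19, -7, -12)

Answer: 19 -7 -12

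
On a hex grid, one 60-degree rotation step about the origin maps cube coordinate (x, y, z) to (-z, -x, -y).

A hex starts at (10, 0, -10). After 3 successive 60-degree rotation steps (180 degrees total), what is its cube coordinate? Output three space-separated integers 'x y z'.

Start: (10, 0, -10)
Step 1: (10, 0, -10) -> (-(-10), -(10), -(0)) = (10, -10, 0)
Step 2: (10, -10, 0) -> (-(0), -(10), -(-10)) = (0, -10, 10)
Step 3: (0, -10, 10) -> (-(10), -(0), -(-10)) = (-10, 0, 10)

Answer: -10 0 10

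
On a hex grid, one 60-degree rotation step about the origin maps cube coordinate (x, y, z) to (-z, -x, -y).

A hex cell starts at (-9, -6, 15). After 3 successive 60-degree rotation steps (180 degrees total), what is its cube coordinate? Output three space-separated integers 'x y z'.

Start: (-9, -6, 15)
Step 1: (-9, -6, 15) -> (-(15), -(-9), -(-6)) = (-15, 9, 6)
Step 2: (-15, 9, 6) -> (-(6), -(-15), -(9)) = (-6, 15, -9)
Step 3: (-6, 15, -9) -> (-(-9), -(-6), -(15)) = (9, 6, -15)

Answer: 9 6 -15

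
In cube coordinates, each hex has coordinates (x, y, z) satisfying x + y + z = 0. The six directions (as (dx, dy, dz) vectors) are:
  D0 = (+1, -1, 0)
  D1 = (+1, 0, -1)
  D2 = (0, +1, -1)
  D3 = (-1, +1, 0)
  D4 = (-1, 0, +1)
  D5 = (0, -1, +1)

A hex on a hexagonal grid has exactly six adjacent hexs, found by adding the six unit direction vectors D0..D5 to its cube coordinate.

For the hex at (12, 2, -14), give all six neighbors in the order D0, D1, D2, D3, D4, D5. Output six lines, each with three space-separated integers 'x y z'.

Answer: 13 1 -14
13 2 -15
12 3 -15
11 3 -14
11 2 -13
12 1 -13

Derivation:
Center: (12, 2, -14). Add each direction:
  D0: (12, 2, -14) + (1, -1, 0) = (13, 1, -14)
  D1: (12, 2, -14) + (1, 0, -1) = (13, 2, -15)
  D2: (12, 2, -14) + (0, 1, -1) = (12, 3, -15)
  D3: (12, 2, -14) + (-1, 1, 0) = (11, 3, -14)
  D4: (12, 2, -14) + (-1, 0, 1) = (11, 2, -13)
  D5: (12, 2, -14) + (0, -1, 1) = (12, 1, -13)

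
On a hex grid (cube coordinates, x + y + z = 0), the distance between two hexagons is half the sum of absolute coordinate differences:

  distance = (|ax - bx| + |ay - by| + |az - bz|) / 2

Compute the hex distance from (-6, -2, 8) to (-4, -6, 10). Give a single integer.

|ax - bx| = |-6 - (-4)| = 2
|ay - by| = |-2 - (-6)| = 4
|az - bz| = |8 - 10| = 2
distance = (2 + 4 + 2) / 2 = 8 / 2 = 4

Answer: 4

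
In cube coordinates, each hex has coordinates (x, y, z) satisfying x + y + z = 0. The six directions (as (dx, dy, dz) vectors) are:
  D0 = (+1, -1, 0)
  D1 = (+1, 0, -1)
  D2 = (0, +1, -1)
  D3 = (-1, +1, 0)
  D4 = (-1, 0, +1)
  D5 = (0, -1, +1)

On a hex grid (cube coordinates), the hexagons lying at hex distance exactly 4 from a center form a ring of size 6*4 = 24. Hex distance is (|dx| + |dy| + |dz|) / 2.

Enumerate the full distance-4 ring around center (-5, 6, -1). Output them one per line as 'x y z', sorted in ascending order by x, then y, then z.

Answer: -9 6 3
-9 7 2
-9 8 1
-9 9 0
-9 10 -1
-8 5 3
-8 10 -2
-7 4 3
-7 10 -3
-6 3 3
-6 10 -4
-5 2 3
-5 10 -5
-4 2 2
-4 9 -5
-3 2 1
-3 8 -5
-2 2 0
-2 7 -5
-1 2 -1
-1 3 -2
-1 4 -3
-1 5 -4
-1 6 -5

Derivation:
Walk ring at distance 4 from (-5, 6, -1):
Start at center + D4*4 = (-9, 6, 3)
  hex 0: (-9, 6, 3)
  hex 1: (-8, 5, 3)
  hex 2: (-7, 4, 3)
  hex 3: (-6, 3, 3)
  hex 4: (-5, 2, 3)
  hex 5: (-4, 2, 2)
  hex 6: (-3, 2, 1)
  hex 7: (-2, 2, 0)
  hex 8: (-1, 2, -1)
  hex 9: (-1, 3, -2)
  hex 10: (-1, 4, -3)
  hex 11: (-1, 5, -4)
  hex 12: (-1, 6, -5)
  hex 13: (-2, 7, -5)
  hex 14: (-3, 8, -5)
  hex 15: (-4, 9, -5)
  hex 16: (-5, 10, -5)
  hex 17: (-6, 10, -4)
  hex 18: (-7, 10, -3)
  hex 19: (-8, 10, -2)
  hex 20: (-9, 10, -1)
  hex 21: (-9, 9, 0)
  hex 22: (-9, 8, 1)
  hex 23: (-9, 7, 2)
Sorted: 24 hexes.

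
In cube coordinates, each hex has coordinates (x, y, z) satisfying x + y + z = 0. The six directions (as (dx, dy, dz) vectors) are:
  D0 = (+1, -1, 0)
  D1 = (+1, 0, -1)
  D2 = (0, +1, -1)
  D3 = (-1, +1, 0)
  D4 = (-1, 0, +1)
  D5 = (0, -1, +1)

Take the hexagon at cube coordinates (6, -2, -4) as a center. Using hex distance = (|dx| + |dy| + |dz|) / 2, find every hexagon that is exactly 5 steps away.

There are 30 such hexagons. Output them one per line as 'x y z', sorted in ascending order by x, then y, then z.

Walk ring at distance 5 from (6, -2, -4):
Start at center + D4*5 = (1, -2, 1)
  hex 0: (1, -2, 1)
  hex 1: (2, -3, 1)
  hex 2: (3, -4, 1)
  hex 3: (4, -5, 1)
  hex 4: (5, -6, 1)
  hex 5: (6, -7, 1)
  hex 6: (7, -7, 0)
  hex 7: (8, -7, -1)
  hex 8: (9, -7, -2)
  hex 9: (10, -7, -3)
  hex 10: (11, -7, -4)
  hex 11: (11, -6, -5)
  hex 12: (11, -5, -6)
  hex 13: (11, -4, -7)
  hex 14: (11, -3, -8)
  hex 15: (11, -2, -9)
  hex 16: (10, -1, -9)
  hex 17: (9, 0, -9)
  hex 18: (8, 1, -9)
  hex 19: (7, 2, -9)
  hex 20: (6, 3, -9)
  hex 21: (5, 3, -8)
  hex 22: (4, 3, -7)
  hex 23: (3, 3, -6)
  hex 24: (2, 3, -5)
  hex 25: (1, 3, -4)
  hex 26: (1, 2, -3)
  hex 27: (1, 1, -2)
  hex 28: (1, 0, -1)
  hex 29: (1, -1, 0)
Sorted: 30 hexes.

Answer: 1 -2 1
1 -1 0
1 0 -1
1 1 -2
1 2 -3
1 3 -4
2 -3 1
2 3 -5
3 -4 1
3 3 -6
4 -5 1
4 3 -7
5 -6 1
5 3 -8
6 -7 1
6 3 -9
7 -7 0
7 2 -9
8 -7 -1
8 1 -9
9 -7 -2
9 0 -9
10 -7 -3
10 -1 -9
11 -7 -4
11 -6 -5
11 -5 -6
11 -4 -7
11 -3 -8
11 -2 -9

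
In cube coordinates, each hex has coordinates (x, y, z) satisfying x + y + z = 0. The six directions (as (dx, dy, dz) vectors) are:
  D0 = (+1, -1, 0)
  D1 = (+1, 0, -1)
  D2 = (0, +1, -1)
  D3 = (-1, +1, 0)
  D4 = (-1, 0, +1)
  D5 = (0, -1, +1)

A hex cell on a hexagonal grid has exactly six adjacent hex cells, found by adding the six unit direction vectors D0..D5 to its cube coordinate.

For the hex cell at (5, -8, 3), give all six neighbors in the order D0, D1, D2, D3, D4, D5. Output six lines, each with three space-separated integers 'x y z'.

Answer: 6 -9 3
6 -8 2
5 -7 2
4 -7 3
4 -8 4
5 -9 4

Derivation:
Center: (5, -8, 3). Add each direction:
  D0: (5, -8, 3) + (1, -1, 0) = (6, -9, 3)
  D1: (5, -8, 3) + (1, 0, -1) = (6, -8, 2)
  D2: (5, -8, 3) + (0, 1, -1) = (5, -7, 2)
  D3: (5, -8, 3) + (-1, 1, 0) = (4, -7, 3)
  D4: (5, -8, 3) + (-1, 0, 1) = (4, -8, 4)
  D5: (5, -8, 3) + (0, -1, 1) = (5, -9, 4)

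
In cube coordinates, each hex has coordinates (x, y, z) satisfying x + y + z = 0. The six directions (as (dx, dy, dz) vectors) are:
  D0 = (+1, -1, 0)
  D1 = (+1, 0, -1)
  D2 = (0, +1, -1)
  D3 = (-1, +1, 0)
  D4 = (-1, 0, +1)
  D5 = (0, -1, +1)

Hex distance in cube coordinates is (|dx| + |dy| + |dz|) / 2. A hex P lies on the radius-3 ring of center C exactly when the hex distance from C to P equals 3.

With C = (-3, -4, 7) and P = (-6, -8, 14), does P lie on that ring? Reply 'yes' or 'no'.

|px - cx| = |-6 - (-3)| = 3
|py - cy| = |-8 - (-4)| = 4
|pz - cz| = |14 - 7| = 7
distance = (3+4+7)/2 = 14/2 = 7
radius = 3; distance != radius -> no

Answer: no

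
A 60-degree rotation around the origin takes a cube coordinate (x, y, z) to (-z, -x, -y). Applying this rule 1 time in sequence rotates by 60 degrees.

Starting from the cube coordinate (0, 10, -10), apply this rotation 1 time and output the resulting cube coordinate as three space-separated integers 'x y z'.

Answer: 10 0 -10

Derivation:
Start: (0, 10, -10)
Step 1: (0, 10, -10) -> (-(-10), -(0), -(10)) = (10, 0, -10)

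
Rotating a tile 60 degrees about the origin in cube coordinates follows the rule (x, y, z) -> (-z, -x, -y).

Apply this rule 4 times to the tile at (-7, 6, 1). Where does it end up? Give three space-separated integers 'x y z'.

Start: (-7, 6, 1)
Step 1: (-7, 6, 1) -> (-(1), -(-7), -(6)) = (-1, 7, -6)
Step 2: (-1, 7, -6) -> (-(-6), -(-1), -(7)) = (6, 1, -7)
Step 3: (6, 1, -7) -> (-(-7), -(6), -(1)) = (7, -6, -1)
Step 4: (7, -6, -1) -> (-(-1), -(7), -(-6)) = (1, -7, 6)

Answer: 1 -7 6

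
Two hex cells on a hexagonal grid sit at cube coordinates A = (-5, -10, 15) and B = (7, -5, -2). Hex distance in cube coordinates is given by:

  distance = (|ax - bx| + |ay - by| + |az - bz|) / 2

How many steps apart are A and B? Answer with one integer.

|ax - bx| = |-5 - 7| = 12
|ay - by| = |-10 - (-5)| = 5
|az - bz| = |15 - (-2)| = 17
distance = (12 + 5 + 17) / 2 = 34 / 2 = 17

Answer: 17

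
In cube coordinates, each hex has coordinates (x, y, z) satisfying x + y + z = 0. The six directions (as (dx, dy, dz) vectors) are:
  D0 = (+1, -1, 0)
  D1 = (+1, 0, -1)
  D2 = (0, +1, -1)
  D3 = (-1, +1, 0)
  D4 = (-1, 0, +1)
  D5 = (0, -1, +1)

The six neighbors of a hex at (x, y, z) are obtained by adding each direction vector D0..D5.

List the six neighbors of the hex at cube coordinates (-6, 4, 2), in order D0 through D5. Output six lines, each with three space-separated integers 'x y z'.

Center: (-6, 4, 2). Add each direction:
  D0: (-6, 4, 2) + (1, -1, 0) = (-5, 3, 2)
  D1: (-6, 4, 2) + (1, 0, -1) = (-5, 4, 1)
  D2: (-6, 4, 2) + (0, 1, -1) = (-6, 5, 1)
  D3: (-6, 4, 2) + (-1, 1, 0) = (-7, 5, 2)
  D4: (-6, 4, 2) + (-1, 0, 1) = (-7, 4, 3)
  D5: (-6, 4, 2) + (0, -1, 1) = (-6, 3, 3)

Answer: -5 3 2
-5 4 1
-6 5 1
-7 5 2
-7 4 3
-6 3 3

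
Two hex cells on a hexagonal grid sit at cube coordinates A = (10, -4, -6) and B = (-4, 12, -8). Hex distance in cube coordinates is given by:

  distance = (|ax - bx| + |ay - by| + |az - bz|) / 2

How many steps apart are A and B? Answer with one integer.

|ax - bx| = |10 - (-4)| = 14
|ay - by| = |-4 - 12| = 16
|az - bz| = |-6 - (-8)| = 2
distance = (14 + 16 + 2) / 2 = 32 / 2 = 16

Answer: 16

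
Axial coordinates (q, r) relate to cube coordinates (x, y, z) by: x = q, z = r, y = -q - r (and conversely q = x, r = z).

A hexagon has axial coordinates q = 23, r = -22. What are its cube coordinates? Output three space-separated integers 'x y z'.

x = q = 23
z = r = -22
y = -x - z = -(23) - (-22) = -1

Answer: 23 -1 -22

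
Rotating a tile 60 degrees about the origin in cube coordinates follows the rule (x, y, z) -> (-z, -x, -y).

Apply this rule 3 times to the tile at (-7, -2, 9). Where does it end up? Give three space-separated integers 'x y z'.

Answer: 7 2 -9

Derivation:
Start: (-7, -2, 9)
Step 1: (-7, -2, 9) -> (-(9), -(-7), -(-2)) = (-9, 7, 2)
Step 2: (-9, 7, 2) -> (-(2), -(-9), -(7)) = (-2, 9, -7)
Step 3: (-2, 9, -7) -> (-(-7), -(-2), -(9)) = (7, 2, -9)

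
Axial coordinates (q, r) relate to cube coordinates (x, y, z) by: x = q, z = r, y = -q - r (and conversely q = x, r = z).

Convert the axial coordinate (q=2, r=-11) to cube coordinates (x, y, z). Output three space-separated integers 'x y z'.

Answer: 2 9 -11

Derivation:
x = q = 2
z = r = -11
y = -x - z = -(2) - (-11) = 9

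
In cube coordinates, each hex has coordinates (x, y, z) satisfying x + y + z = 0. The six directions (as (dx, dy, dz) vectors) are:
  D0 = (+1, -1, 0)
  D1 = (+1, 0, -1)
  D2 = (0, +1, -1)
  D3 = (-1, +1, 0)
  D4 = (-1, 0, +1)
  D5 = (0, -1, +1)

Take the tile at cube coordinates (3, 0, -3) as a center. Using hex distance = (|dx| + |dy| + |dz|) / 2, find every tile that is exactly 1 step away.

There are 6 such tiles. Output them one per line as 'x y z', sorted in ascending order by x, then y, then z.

Answer: 2 0 -2
2 1 -3
3 -1 -2
3 1 -4
4 -1 -3
4 0 -4

Derivation:
Walk ring at distance 1 from (3, 0, -3):
Start at center + D4*1 = (2, 0, -2)
  hex 0: (2, 0, -2)
  hex 1: (3, -1, -2)
  hex 2: (4, -1, -3)
  hex 3: (4, 0, -4)
  hex 4: (3, 1, -4)
  hex 5: (2, 1, -3)
Sorted: 6 hexes.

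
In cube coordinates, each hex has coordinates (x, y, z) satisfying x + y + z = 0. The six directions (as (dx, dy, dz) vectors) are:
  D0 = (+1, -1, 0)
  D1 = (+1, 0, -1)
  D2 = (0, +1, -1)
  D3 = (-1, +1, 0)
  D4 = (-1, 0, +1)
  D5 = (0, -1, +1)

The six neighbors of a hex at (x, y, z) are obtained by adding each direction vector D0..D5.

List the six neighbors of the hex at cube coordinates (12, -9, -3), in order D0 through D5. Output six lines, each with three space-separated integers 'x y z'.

Answer: 13 -10 -3
13 -9 -4
12 -8 -4
11 -8 -3
11 -9 -2
12 -10 -2

Derivation:
Center: (12, -9, -3). Add each direction:
  D0: (12, -9, -3) + (1, -1, 0) = (13, -10, -3)
  D1: (12, -9, -3) + (1, 0, -1) = (13, -9, -4)
  D2: (12, -9, -3) + (0, 1, -1) = (12, -8, -4)
  D3: (12, -9, -3) + (-1, 1, 0) = (11, -8, -3)
  D4: (12, -9, -3) + (-1, 0, 1) = (11, -9, -2)
  D5: (12, -9, -3) + (0, -1, 1) = (12, -10, -2)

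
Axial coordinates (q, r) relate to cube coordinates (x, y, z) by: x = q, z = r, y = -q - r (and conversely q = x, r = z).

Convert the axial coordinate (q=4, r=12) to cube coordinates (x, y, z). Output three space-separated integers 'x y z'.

Answer: 4 -16 12

Derivation:
x = q = 4
z = r = 12
y = -x - z = -(4) - (12) = -16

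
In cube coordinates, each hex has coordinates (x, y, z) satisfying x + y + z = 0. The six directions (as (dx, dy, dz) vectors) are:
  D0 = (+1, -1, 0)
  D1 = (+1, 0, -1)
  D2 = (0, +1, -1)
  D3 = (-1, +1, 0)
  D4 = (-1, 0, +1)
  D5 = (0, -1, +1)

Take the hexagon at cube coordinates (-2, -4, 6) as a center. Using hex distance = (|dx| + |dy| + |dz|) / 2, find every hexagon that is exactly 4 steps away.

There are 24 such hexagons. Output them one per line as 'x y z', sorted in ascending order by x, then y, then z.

Answer: -6 -4 10
-6 -3 9
-6 -2 8
-6 -1 7
-6 0 6
-5 -5 10
-5 0 5
-4 -6 10
-4 0 4
-3 -7 10
-3 0 3
-2 -8 10
-2 0 2
-1 -8 9
-1 -1 2
0 -8 8
0 -2 2
1 -8 7
1 -3 2
2 -8 6
2 -7 5
2 -6 4
2 -5 3
2 -4 2

Derivation:
Walk ring at distance 4 from (-2, -4, 6):
Start at center + D4*4 = (-6, -4, 10)
  hex 0: (-6, -4, 10)
  hex 1: (-5, -5, 10)
  hex 2: (-4, -6, 10)
  hex 3: (-3, -7, 10)
  hex 4: (-2, -8, 10)
  hex 5: (-1, -8, 9)
  hex 6: (0, -8, 8)
  hex 7: (1, -8, 7)
  hex 8: (2, -8, 6)
  hex 9: (2, -7, 5)
  hex 10: (2, -6, 4)
  hex 11: (2, -5, 3)
  hex 12: (2, -4, 2)
  hex 13: (1, -3, 2)
  hex 14: (0, -2, 2)
  hex 15: (-1, -1, 2)
  hex 16: (-2, 0, 2)
  hex 17: (-3, 0, 3)
  hex 18: (-4, 0, 4)
  hex 19: (-5, 0, 5)
  hex 20: (-6, 0, 6)
  hex 21: (-6, -1, 7)
  hex 22: (-6, -2, 8)
  hex 23: (-6, -3, 9)
Sorted: 24 hexes.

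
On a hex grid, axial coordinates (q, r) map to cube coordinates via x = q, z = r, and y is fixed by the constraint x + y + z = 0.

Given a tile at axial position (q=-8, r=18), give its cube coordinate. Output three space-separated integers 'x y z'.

x = q = -8
z = r = 18
y = -x - z = -(-8) - (18) = -10

Answer: -8 -10 18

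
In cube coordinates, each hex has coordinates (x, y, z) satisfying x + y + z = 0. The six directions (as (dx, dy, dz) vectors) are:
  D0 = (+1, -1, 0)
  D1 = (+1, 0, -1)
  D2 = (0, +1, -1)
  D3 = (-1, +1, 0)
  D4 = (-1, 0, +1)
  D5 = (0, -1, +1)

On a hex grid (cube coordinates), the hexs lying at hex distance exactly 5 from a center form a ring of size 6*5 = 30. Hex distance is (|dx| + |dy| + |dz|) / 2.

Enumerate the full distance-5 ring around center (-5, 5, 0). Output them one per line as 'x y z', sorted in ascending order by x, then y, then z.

Walk ring at distance 5 from (-5, 5, 0):
Start at center + D4*5 = (-10, 5, 5)
  hex 0: (-10, 5, 5)
  hex 1: (-9, 4, 5)
  hex 2: (-8, 3, 5)
  hex 3: (-7, 2, 5)
  hex 4: (-6, 1, 5)
  hex 5: (-5, 0, 5)
  hex 6: (-4, 0, 4)
  hex 7: (-3, 0, 3)
  hex 8: (-2, 0, 2)
  hex 9: (-1, 0, 1)
  hex 10: (0, 0, 0)
  hex 11: (0, 1, -1)
  hex 12: (0, 2, -2)
  hex 13: (0, 3, -3)
  hex 14: (0, 4, -4)
  hex 15: (0, 5, -5)
  hex 16: (-1, 6, -5)
  hex 17: (-2, 7, -5)
  hex 18: (-3, 8, -5)
  hex 19: (-4, 9, -5)
  hex 20: (-5, 10, -5)
  hex 21: (-6, 10, -4)
  hex 22: (-7, 10, -3)
  hex 23: (-8, 10, -2)
  hex 24: (-9, 10, -1)
  hex 25: (-10, 10, 0)
  hex 26: (-10, 9, 1)
  hex 27: (-10, 8, 2)
  hex 28: (-10, 7, 3)
  hex 29: (-10, 6, 4)
Sorted: 30 hexes.

Answer: -10 5 5
-10 6 4
-10 7 3
-10 8 2
-10 9 1
-10 10 0
-9 4 5
-9 10 -1
-8 3 5
-8 10 -2
-7 2 5
-7 10 -3
-6 1 5
-6 10 -4
-5 0 5
-5 10 -5
-4 0 4
-4 9 -5
-3 0 3
-3 8 -5
-2 0 2
-2 7 -5
-1 0 1
-1 6 -5
0 0 0
0 1 -1
0 2 -2
0 3 -3
0 4 -4
0 5 -5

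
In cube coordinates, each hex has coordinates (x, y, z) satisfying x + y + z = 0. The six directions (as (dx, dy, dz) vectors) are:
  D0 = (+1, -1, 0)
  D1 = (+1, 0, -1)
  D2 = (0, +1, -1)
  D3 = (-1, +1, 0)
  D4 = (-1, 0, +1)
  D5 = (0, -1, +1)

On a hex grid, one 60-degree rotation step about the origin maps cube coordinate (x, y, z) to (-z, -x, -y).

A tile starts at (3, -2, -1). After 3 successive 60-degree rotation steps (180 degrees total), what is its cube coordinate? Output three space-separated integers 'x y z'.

Start: (3, -2, -1)
Step 1: (3, -2, -1) -> (-(-1), -(3), -(-2)) = (1, -3, 2)
Step 2: (1, -3, 2) -> (-(2), -(1), -(-3)) = (-2, -1, 3)
Step 3: (-2, -1, 3) -> (-(3), -(-2), -(-1)) = (-3, 2, 1)

Answer: -3 2 1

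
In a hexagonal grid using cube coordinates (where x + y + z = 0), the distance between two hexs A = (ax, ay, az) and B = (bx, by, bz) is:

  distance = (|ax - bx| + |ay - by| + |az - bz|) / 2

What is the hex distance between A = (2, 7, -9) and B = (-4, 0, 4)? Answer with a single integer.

Answer: 13

Derivation:
|ax - bx| = |2 - (-4)| = 6
|ay - by| = |7 - 0| = 7
|az - bz| = |-9 - 4| = 13
distance = (6 + 7 + 13) / 2 = 26 / 2 = 13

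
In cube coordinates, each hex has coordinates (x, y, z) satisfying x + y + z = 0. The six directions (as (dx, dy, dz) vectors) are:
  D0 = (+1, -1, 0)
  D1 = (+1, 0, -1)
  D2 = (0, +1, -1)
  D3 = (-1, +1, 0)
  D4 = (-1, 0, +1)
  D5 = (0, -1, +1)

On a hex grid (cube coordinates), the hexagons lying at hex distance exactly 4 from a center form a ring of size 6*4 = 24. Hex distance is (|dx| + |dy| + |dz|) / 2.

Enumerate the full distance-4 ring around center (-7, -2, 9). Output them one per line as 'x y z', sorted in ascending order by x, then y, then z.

Answer: -11 -2 13
-11 -1 12
-11 0 11
-11 1 10
-11 2 9
-10 -3 13
-10 2 8
-9 -4 13
-9 2 7
-8 -5 13
-8 2 6
-7 -6 13
-7 2 5
-6 -6 12
-6 1 5
-5 -6 11
-5 0 5
-4 -6 10
-4 -1 5
-3 -6 9
-3 -5 8
-3 -4 7
-3 -3 6
-3 -2 5

Derivation:
Walk ring at distance 4 from (-7, -2, 9):
Start at center + D4*4 = (-11, -2, 13)
  hex 0: (-11, -2, 13)
  hex 1: (-10, -3, 13)
  hex 2: (-9, -4, 13)
  hex 3: (-8, -5, 13)
  hex 4: (-7, -6, 13)
  hex 5: (-6, -6, 12)
  hex 6: (-5, -6, 11)
  hex 7: (-4, -6, 10)
  hex 8: (-3, -6, 9)
  hex 9: (-3, -5, 8)
  hex 10: (-3, -4, 7)
  hex 11: (-3, -3, 6)
  hex 12: (-3, -2, 5)
  hex 13: (-4, -1, 5)
  hex 14: (-5, 0, 5)
  hex 15: (-6, 1, 5)
  hex 16: (-7, 2, 5)
  hex 17: (-8, 2, 6)
  hex 18: (-9, 2, 7)
  hex 19: (-10, 2, 8)
  hex 20: (-11, 2, 9)
  hex 21: (-11, 1, 10)
  hex 22: (-11, 0, 11)
  hex 23: (-11, -1, 12)
Sorted: 24 hexes.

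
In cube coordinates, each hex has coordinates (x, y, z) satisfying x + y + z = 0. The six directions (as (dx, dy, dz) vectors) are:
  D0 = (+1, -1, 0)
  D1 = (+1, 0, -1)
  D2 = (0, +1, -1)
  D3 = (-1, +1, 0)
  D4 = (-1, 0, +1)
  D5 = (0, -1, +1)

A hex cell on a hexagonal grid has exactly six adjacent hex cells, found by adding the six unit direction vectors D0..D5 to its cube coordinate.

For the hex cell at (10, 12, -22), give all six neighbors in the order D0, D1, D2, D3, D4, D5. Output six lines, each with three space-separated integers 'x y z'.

Answer: 11 11 -22
11 12 -23
10 13 -23
9 13 -22
9 12 -21
10 11 -21

Derivation:
Center: (10, 12, -22). Add each direction:
  D0: (10, 12, -22) + (1, -1, 0) = (11, 11, -22)
  D1: (10, 12, -22) + (1, 0, -1) = (11, 12, -23)
  D2: (10, 12, -22) + (0, 1, -1) = (10, 13, -23)
  D3: (10, 12, -22) + (-1, 1, 0) = (9, 13, -22)
  D4: (10, 12, -22) + (-1, 0, 1) = (9, 12, -21)
  D5: (10, 12, -22) + (0, -1, 1) = (10, 11, -21)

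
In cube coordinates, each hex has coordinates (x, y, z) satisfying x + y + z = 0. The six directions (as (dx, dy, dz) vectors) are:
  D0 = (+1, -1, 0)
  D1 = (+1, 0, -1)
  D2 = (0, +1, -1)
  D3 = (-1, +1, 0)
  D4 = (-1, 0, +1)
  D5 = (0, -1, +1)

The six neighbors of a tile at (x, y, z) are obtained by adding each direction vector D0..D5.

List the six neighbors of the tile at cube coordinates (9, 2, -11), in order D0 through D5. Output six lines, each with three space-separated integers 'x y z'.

Center: (9, 2, -11). Add each direction:
  D0: (9, 2, -11) + (1, -1, 0) = (10, 1, -11)
  D1: (9, 2, -11) + (1, 0, -1) = (10, 2, -12)
  D2: (9, 2, -11) + (0, 1, -1) = (9, 3, -12)
  D3: (9, 2, -11) + (-1, 1, 0) = (8, 3, -11)
  D4: (9, 2, -11) + (-1, 0, 1) = (8, 2, -10)
  D5: (9, 2, -11) + (0, -1, 1) = (9, 1, -10)

Answer: 10 1 -11
10 2 -12
9 3 -12
8 3 -11
8 2 -10
9 1 -10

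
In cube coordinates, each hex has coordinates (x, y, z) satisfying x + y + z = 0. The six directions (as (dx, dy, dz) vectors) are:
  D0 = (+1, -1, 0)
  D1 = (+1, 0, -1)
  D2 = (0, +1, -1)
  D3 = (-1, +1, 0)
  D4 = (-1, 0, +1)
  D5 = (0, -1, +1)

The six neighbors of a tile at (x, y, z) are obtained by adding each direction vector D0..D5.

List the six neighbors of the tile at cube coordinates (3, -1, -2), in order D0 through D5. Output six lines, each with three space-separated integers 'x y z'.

Center: (3, -1, -2). Add each direction:
  D0: (3, -1, -2) + (1, -1, 0) = (4, -2, -2)
  D1: (3, -1, -2) + (1, 0, -1) = (4, -1, -3)
  D2: (3, -1, -2) + (0, 1, -1) = (3, 0, -3)
  D3: (3, -1, -2) + (-1, 1, 0) = (2, 0, -2)
  D4: (3, -1, -2) + (-1, 0, 1) = (2, -1, -1)
  D5: (3, -1, -2) + (0, -1, 1) = (3, -2, -1)

Answer: 4 -2 -2
4 -1 -3
3 0 -3
2 0 -2
2 -1 -1
3 -2 -1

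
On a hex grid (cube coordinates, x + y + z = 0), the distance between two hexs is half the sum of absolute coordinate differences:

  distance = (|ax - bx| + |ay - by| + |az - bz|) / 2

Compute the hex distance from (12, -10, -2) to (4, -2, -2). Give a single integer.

Answer: 8

Derivation:
|ax - bx| = |12 - 4| = 8
|ay - by| = |-10 - (-2)| = 8
|az - bz| = |-2 - (-2)| = 0
distance = (8 + 8 + 0) / 2 = 16 / 2 = 8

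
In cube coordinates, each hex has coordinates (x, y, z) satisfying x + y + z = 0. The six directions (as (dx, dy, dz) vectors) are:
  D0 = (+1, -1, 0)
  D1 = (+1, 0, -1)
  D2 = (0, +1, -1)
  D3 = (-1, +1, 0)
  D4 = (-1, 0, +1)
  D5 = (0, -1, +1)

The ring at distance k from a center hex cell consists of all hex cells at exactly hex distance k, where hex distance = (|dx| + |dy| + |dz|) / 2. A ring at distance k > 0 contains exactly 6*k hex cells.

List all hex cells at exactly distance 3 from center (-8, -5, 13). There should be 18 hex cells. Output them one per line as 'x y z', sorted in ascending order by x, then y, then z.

Answer: -11 -5 16
-11 -4 15
-11 -3 14
-11 -2 13
-10 -6 16
-10 -2 12
-9 -7 16
-9 -2 11
-8 -8 16
-8 -2 10
-7 -8 15
-7 -3 10
-6 -8 14
-6 -4 10
-5 -8 13
-5 -7 12
-5 -6 11
-5 -5 10

Derivation:
Walk ring at distance 3 from (-8, -5, 13):
Start at center + D4*3 = (-11, -5, 16)
  hex 0: (-11, -5, 16)
  hex 1: (-10, -6, 16)
  hex 2: (-9, -7, 16)
  hex 3: (-8, -8, 16)
  hex 4: (-7, -8, 15)
  hex 5: (-6, -8, 14)
  hex 6: (-5, -8, 13)
  hex 7: (-5, -7, 12)
  hex 8: (-5, -6, 11)
  hex 9: (-5, -5, 10)
  hex 10: (-6, -4, 10)
  hex 11: (-7, -3, 10)
  hex 12: (-8, -2, 10)
  hex 13: (-9, -2, 11)
  hex 14: (-10, -2, 12)
  hex 15: (-11, -2, 13)
  hex 16: (-11, -3, 14)
  hex 17: (-11, -4, 15)
Sorted: 18 hexes.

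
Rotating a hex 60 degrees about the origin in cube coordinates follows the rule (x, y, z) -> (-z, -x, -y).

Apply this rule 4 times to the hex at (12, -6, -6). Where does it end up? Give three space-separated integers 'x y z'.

Answer: -6 12 -6

Derivation:
Start: (12, -6, -6)
Step 1: (12, -6, -6) -> (-(-6), -(12), -(-6)) = (6, -12, 6)
Step 2: (6, -12, 6) -> (-(6), -(6), -(-12)) = (-6, -6, 12)
Step 3: (-6, -6, 12) -> (-(12), -(-6), -(-6)) = (-12, 6, 6)
Step 4: (-12, 6, 6) -> (-(6), -(-12), -(6)) = (-6, 12, -6)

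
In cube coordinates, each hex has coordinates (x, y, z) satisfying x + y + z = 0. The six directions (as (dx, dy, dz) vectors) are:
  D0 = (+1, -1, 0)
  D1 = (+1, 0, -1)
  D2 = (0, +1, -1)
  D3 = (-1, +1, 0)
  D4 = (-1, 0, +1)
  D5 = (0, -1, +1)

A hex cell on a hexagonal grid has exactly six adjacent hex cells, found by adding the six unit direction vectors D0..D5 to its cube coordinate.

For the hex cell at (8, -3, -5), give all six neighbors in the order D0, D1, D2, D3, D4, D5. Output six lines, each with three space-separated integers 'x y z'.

Center: (8, -3, -5). Add each direction:
  D0: (8, -3, -5) + (1, -1, 0) = (9, -4, -5)
  D1: (8, -3, -5) + (1, 0, -1) = (9, -3, -6)
  D2: (8, -3, -5) + (0, 1, -1) = (8, -2, -6)
  D3: (8, -3, -5) + (-1, 1, 0) = (7, -2, -5)
  D4: (8, -3, -5) + (-1, 0, 1) = (7, -3, -4)
  D5: (8, -3, -5) + (0, -1, 1) = (8, -4, -4)

Answer: 9 -4 -5
9 -3 -6
8 -2 -6
7 -2 -5
7 -3 -4
8 -4 -4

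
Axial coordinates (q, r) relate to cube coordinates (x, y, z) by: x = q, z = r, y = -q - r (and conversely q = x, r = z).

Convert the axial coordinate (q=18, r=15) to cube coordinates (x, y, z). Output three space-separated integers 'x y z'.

Answer: 18 -33 15

Derivation:
x = q = 18
z = r = 15
y = -x - z = -(18) - (15) = -33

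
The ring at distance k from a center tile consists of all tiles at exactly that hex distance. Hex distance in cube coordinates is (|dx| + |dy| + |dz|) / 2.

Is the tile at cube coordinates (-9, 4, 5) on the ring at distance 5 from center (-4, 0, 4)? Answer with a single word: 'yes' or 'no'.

|px - cx| = |-9 - (-4)| = 5
|py - cy| = |4 - 0| = 4
|pz - cz| = |5 - 4| = 1
distance = (5+4+1)/2 = 10/2 = 5
radius = 5; distance == radius -> yes

Answer: yes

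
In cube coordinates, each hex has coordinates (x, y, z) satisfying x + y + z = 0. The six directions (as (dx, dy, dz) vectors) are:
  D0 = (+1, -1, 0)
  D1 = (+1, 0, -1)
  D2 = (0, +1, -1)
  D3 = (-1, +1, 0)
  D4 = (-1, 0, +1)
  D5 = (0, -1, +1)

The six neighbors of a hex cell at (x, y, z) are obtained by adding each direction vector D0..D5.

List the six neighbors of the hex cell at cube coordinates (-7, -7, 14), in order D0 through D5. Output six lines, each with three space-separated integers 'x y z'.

Answer: -6 -8 14
-6 -7 13
-7 -6 13
-8 -6 14
-8 -7 15
-7 -8 15

Derivation:
Center: (-7, -7, 14). Add each direction:
  D0: (-7, -7, 14) + (1, -1, 0) = (-6, -8, 14)
  D1: (-7, -7, 14) + (1, 0, -1) = (-6, -7, 13)
  D2: (-7, -7, 14) + (0, 1, -1) = (-7, -6, 13)
  D3: (-7, -7, 14) + (-1, 1, 0) = (-8, -6, 14)
  D4: (-7, -7, 14) + (-1, 0, 1) = (-8, -7, 15)
  D5: (-7, -7, 14) + (0, -1, 1) = (-7, -8, 15)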